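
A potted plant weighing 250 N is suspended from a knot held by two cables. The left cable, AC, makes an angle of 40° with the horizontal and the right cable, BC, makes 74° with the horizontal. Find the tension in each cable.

ΣF_x = 0: −T_AC·cos40° + T_BC·cos74° = 0 → T_BC = 2.77917·T_AC.
ΣF_y = 0: T_AC·sin40° + T_BC·sin74° = 250.
Substitute: T_AC·(0.642788 + 2.77917·0.961262) = 250 → T_AC = 75.4307 ≈ 75.43 N.
Then T_BC = 2.77917 × 75.4307 = 209.6 N.

T_AC = 75.43 N, T_BC = 209.6 N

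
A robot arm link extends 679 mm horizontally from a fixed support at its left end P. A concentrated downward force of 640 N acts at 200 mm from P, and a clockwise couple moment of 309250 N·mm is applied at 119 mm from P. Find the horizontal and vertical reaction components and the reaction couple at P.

P_x = 0, P_y = 640.0 N, M_P = 437200 N·mm

ΣF_x = 0: P_x = 0.
ΣF_y = 0: P_y − 640 = 0 → P_y = 640.0 N.
ΣM about P: M_P − 640·200 − 309250 = 0 → M_P = 437200 N·mm.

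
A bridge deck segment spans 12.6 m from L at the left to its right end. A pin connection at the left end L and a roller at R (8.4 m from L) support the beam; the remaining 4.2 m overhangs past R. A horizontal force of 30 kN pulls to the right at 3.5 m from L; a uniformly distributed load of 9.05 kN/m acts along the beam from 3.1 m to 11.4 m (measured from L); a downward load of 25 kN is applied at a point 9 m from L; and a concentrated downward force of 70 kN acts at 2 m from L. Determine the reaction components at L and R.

L_x = -30.00 kN, L_y = 61.83 kN, R_y = 108.3 kN

Resultant of the distributed load: 9.05 × 8.3 = 75.115 kN at 7.25 m from L.
Moments about L: R_y·8.4 − (9.05·8.3)·7.25 − 25·9 − 70·2 = 0 → R_y = 909.58375/8.4 = 108.284 ≈ 108.3 kN.
ΣF_y = 0: L_y + 108.284 − 9.05·8.3 − 25 − 70 = 0 → L_y = 61.83 kN.
ΣF_x = 0: L_x + 30 = 0 → L_x = -30.00 kN.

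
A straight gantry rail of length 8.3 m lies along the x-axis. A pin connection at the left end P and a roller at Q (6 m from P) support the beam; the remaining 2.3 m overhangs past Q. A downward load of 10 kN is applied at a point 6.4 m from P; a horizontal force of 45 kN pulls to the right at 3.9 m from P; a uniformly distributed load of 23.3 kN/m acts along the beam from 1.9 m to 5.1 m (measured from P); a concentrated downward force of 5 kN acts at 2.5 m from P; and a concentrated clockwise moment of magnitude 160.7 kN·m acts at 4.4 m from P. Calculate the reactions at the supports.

P_x = -45.00 kN, P_y = 6.533 kN, Q_y = 83.03 kN

Resultant of the distributed load: 23.3 × 3.2 = 74.56 kN at 3.5 m from P.
Moments about P: Q_y·6 − 10·6.4 − (23.3·3.2)·3.5 − 5·2.5 − 160.7 = 0 → Q_y = 498.16/6 = 83.0267 ≈ 83.03 kN.
ΣF_y = 0: P_y + 83.0267 − 10 − 23.3·3.2 − 5 = 0 → P_y = 6.533 kN.
ΣF_x = 0: P_x + 45 = 0 → P_x = -45.00 kN.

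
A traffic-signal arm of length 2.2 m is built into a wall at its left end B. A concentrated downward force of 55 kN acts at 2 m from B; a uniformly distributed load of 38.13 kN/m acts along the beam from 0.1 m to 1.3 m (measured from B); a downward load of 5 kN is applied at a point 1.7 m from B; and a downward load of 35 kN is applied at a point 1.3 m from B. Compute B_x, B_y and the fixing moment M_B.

B_x = 0, B_y = 140.8 kN, M_B = 196.0 kN·m

Resultant of the distributed load: 38.13 × 1.2 = 45.756 kN at 0.7 m from B.
ΣF_x = 0: B_x = 0.
ΣF_y = 0: B_y − 55 − 38.13·1.2 − 5 − 35 = 0 → B_y = 140.8 kN.
ΣM about B: M_B − 55·2 − (38.13·1.2)·0.7 − 5·1.7 − 35·1.3 = 0 → M_B = 196.0 kN·m.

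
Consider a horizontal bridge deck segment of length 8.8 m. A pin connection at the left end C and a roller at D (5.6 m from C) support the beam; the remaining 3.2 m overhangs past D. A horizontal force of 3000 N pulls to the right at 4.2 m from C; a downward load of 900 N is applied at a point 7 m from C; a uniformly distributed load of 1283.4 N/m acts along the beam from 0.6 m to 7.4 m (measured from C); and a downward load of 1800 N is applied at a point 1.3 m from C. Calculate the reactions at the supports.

C_x = -3000 N, C_y = 3651 N, D_y = 7777 N

Resultant of the distributed load: 1283.4 × 6.8 = 8727.12 N at 4 m from C.
ΣM about C: D_y·5.6 − 900·7 − (1283.4·6.8)·4 − 1800·1.3 = 0 → D_y = 43548.48/5.6 = 7776.51 ≈ 7777 N.
ΣF_y = 0: C_y + 7776.51 − 900 − 1283.4·6.8 − 1800 = 0 → C_y = 3651 N.
ΣF_x = 0: C_x + 3000 = 0 → C_x = -3000 N.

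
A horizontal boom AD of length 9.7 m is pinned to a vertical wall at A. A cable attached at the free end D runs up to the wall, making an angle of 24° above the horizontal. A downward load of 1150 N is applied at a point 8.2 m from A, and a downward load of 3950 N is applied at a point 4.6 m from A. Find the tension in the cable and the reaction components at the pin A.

ΣM about A: T·sin24°·9.7 − 1150·8.2 − 3950·4.6 = 0 → T = 27600/(9.7·0.406737) = 6995.58 ≈ 6996 N.
ΣF_x = 0: A_x − T·cos24° = 0 → A_x = 6995.58 × 0.913545 = 6391 N.
ΣF_y = 0: A_y + T·sin24° − 1150 − 3950 = 0 → A_y = 5100 − 6995.58 × 0.406737 = 2255 N.

T = 6996 N, A_x = 6391 N, A_y = 2255 N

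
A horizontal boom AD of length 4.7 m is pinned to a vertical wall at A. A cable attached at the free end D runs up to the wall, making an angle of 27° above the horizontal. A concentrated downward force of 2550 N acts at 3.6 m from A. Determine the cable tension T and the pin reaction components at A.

T = 4302 N, A_x = 3833 N, A_y = 596.8 N

ΣM about A: T·sin27°·4.7 − 2550·3.6 = 0 → T = 9180/(4.7·0.45399) = 4302.28 ≈ 4302 N.
ΣF_x = 0: A_x − T·cos27° = 0 → A_x = 4302.28 × 0.891007 = 3833 N.
ΣF_y = 0: A_y + T·sin27° − 2550 = 0 → A_y = 2550 − 4302.28 × 0.45399 = 596.8 N.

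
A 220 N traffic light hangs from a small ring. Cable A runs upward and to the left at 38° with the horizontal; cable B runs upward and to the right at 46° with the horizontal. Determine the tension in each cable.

T_A = 153.7 N, T_B = 174.3 N

ΣF_x = 0: −T_A·cos38° + T_B·cos46° = 0 → T_B = 1.13439·T_A.
ΣF_y = 0: T_A·sin38° + T_B·sin46° = 220.
Substitute: T_A·(0.615661 + 1.13439·0.71934) = 220 → T_A = 153.666 ≈ 153.7 N.
Then T_B = 1.13439 × 153.666 = 174.3 N.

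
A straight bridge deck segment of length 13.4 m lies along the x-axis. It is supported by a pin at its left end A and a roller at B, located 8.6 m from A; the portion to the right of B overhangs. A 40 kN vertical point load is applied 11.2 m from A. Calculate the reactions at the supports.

A_x = 0, A_y = -12.09 kN, B_y = 52.09 kN

Taking moments about A: B_y·8.6 − 40·11.2 = 0 → B_y = 448/8.6 = 52.093 ≈ 52.09 kN.
ΣF_y = 0: A_y + 52.093 − 40 = 0 → A_y = -12.09 kN.
ΣF_x = 0: no horizontal applied forces, so A_x = 0.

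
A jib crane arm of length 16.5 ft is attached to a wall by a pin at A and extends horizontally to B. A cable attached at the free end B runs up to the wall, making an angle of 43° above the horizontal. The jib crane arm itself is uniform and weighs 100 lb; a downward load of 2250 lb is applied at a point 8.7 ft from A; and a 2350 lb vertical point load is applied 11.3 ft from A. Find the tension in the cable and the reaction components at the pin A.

T = 4173 lb, A_x = 3052 lb, A_y = 1854 lb

ΣM about A: T·sin43°·16.5 − 100·8.25 − 2250·8.7 − 2350·11.3 = 0 → T = 46955/(16.5·0.681998) = 4172.68 ≈ 4173 lb.
ΣF_x = 0: A_x − T·cos43° = 0 → A_x = 4172.68 × 0.731354 = 3052 lb.
ΣF_y = 0: A_y + T·sin43° − 100 − 2250 − 2350 = 0 → A_y = 4700 − 4172.68 × 0.681998 = 1854 lb.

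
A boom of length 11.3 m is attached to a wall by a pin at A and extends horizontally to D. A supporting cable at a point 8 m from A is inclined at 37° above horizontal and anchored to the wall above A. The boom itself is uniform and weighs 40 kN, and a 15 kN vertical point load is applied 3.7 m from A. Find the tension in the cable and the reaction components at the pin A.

T = 58.47 kN, A_x = 46.70 kN, A_y = 19.81 kN

ΣM about A: T·sin37°·8 − 40·5.65 − 15·3.7 = 0 → T = 281.5/(8·0.601815) = 58.469 ≈ 58.47 kN.
ΣF_x = 0: A_x − T·cos37° = 0 → A_x = 58.469 × 0.798636 = 46.70 kN.
ΣF_y = 0: A_y + T·sin37° − 40 − 15 = 0 → A_y = 55 − 58.469 × 0.601815 = 19.81 kN.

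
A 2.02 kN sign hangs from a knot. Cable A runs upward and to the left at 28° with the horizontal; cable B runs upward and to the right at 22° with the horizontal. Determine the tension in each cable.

ΣF_x = 0: −T_A·cos28° + T_B·cos22° = 0 → T_B = 0.95229·T_A.
ΣF_y = 0: T_A·sin28° + T_B·sin22° = 2.02.
Substitute: T_A·(0.469472 + 0.95229·0.374607) = 2.02 → T_A = 2.44491 ≈ 2.445 kN.
Then T_B = 0.95229 × 2.44491 = 2.328 kN.

T_A = 2.445 kN, T_B = 2.328 kN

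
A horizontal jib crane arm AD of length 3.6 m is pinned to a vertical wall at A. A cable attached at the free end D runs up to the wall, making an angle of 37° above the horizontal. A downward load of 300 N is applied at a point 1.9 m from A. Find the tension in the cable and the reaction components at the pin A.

ΣM about A: T·sin37°·3.6 − 300·1.9 = 0 → T = 570/(3.6·0.601815) = 263.093 ≈ 263.1 N.
ΣF_x = 0: A_x − T·cos37° = 0 → A_x = 263.093 × 0.798636 = 210.1 N.
ΣF_y = 0: A_y + T·sin37° − 300 = 0 → A_y = 300 − 263.093 × 0.601815 = 141.7 N.

T = 263.1 N, A_x = 210.1 N, A_y = 141.7 N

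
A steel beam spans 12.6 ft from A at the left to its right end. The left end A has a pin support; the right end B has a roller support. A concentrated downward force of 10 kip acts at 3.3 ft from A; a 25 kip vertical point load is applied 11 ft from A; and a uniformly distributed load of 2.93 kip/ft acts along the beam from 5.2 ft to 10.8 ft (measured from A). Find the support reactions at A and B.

A_x = 0, A_y = 16.55 kip, B_y = 34.86 kip

Resultant of the distributed load: 2.93 × 5.6 = 16.408 kip at 8 ft from A.
ΣM about A: B_y·12.6 − 10·3.3 − 25·11 − (2.93·5.6)·8 = 0 → B_y = 439.264/12.6 = 34.8622 ≈ 34.86 kip.
ΣF_y = 0: A_y + 34.8622 − 10 − 25 − 2.93·5.6 = 0 → A_y = 16.55 kip.
ΣF_x = 0: no horizontal applied forces, so A_x = 0.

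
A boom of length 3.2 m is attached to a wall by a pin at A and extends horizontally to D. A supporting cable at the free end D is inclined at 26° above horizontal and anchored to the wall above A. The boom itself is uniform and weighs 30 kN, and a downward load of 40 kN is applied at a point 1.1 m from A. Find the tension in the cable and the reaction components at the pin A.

T = 65.58 kN, A_x = 58.95 kN, A_y = 41.25 kN

ΣM about A: T·sin26°·3.2 − 30·1.6 − 40·1.1 = 0 → T = 92/(3.2·0.438371) = 65.5837 ≈ 65.58 kN.
ΣF_x = 0: A_x − T·cos26° = 0 → A_x = 65.5837 × 0.898794 = 58.95 kN.
ΣF_y = 0: A_y + T·sin26° − 30 − 40 = 0 → A_y = 70 − 65.5837 × 0.438371 = 41.25 kN.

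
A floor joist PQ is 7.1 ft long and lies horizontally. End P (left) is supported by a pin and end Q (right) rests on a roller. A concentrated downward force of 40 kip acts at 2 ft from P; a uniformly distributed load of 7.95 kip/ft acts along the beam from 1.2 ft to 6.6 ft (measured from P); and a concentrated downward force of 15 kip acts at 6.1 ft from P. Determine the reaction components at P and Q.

P_x = 0, P_y = 50.19 kip, Q_y = 47.74 kip

Resultant of the distributed load: 7.95 × 5.4 = 42.93 kip at 3.9 ft from P.
ΣM about P: Q_y·7.1 − 40·2 − (7.95·5.4)·3.9 − 15·6.1 = 0 → Q_y = 338.927/7.1 = 47.7362 ≈ 47.74 kip.
ΣF_y = 0: P_y + 47.7362 − 40 − 7.95·5.4 − 15 = 0 → P_y = 50.19 kip.
ΣF_x = 0: no horizontal applied forces, so P_x = 0.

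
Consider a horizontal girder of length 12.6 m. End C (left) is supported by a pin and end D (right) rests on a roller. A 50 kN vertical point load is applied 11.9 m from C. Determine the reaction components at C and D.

Taking moments about C: D_y·12.6 − 50·11.9 = 0 → D_y = 595/12.6 = 47.2222 ≈ 47.22 kN.
ΣF_y = 0: C_y + 47.2222 − 50 = 0 → C_y = 2.778 kN.
ΣF_x = 0: no horizontal applied forces, so C_x = 0.

C_x = 0, C_y = 2.778 kN, D_y = 47.22 kN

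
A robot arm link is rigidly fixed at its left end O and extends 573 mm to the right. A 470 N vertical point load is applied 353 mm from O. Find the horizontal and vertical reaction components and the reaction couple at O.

ΣF_x = 0: O_x = 0.
ΣF_y = 0: O_y − 470 = 0 → O_y = 470.0 N.
ΣM about O: M_O − 470·353 = 0 → M_O = 165900 N·mm.

O_x = 0, O_y = 470.0 N, M_O = 165900 N·mm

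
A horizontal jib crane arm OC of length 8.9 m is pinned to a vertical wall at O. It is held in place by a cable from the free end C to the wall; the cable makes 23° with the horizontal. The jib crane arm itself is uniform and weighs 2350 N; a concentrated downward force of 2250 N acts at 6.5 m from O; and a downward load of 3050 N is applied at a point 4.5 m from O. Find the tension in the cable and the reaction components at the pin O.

T = 11160 N, O_x = 10270 N, O_y = 3290 N

ΣM about O: T·sin23°·8.9 − 2350·4.45 − 2250·6.5 − 3050·4.5 = 0 → T = 38807.5/(8.9·0.390731) = 11159.6 ≈ 11160 N.
ΣF_x = 0: O_x − T·cos23° = 0 → O_x = 11159.6 × 0.920505 = 10270 N.
ΣF_y = 0: O_y + T·sin23° − 2350 − 2250 − 3050 = 0 → O_y = 7650 − 11159.6 × 0.390731 = 3290 N.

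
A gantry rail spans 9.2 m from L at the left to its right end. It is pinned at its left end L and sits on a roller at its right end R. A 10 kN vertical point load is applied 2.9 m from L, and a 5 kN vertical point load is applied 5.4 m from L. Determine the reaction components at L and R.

L_x = 0, L_y = 8.913 kN, R_y = 6.087 kN

Moments about L: R_y·9.2 − 10·2.9 − 5·5.4 = 0 → R_y = 56/9.2 = 6.08696 ≈ 6.087 kN.
ΣF_y = 0: L_y + 6.08696 − 10 − 5 = 0 → L_y = 8.913 kN.
ΣF_x = 0: no horizontal applied forces, so L_x = 0.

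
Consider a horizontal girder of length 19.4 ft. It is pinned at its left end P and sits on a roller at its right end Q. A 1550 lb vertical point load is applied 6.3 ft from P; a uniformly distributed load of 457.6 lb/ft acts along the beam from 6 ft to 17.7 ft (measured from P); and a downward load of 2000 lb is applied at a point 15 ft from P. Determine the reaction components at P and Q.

P_x = 0, P_y = 3584 lb, Q_y = 5320 lb

Resultant of the distributed load: 457.6 × 11.7 = 5353.92 lb at 11.85 ft from P.
Moments about P: Q_y·19.4 − 1550·6.3 − (457.6·11.7)·11.85 − 2000·15 = 0 → Q_y = 103208.952/19.4 = 5320.05 ≈ 5320 lb.
ΣF_y = 0: P_y + 5320.05 − 1550 − 457.6·11.7 − 2000 = 0 → P_y = 3584 lb.
ΣF_x = 0: no horizontal applied forces, so P_x = 0.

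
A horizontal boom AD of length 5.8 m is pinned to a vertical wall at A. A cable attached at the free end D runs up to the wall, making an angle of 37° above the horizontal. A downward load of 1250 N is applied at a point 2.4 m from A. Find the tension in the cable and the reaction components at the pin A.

T = 859.5 N, A_x = 686.4 N, A_y = 732.8 N

ΣM about A: T·sin37°·5.8 − 1250·2.4 = 0 → T = 3000/(5.8·0.601815) = 859.469 ≈ 859.5 N.
ΣF_x = 0: A_x − T·cos37° = 0 → A_x = 859.469 × 0.798636 = 686.4 N.
ΣF_y = 0: A_y + T·sin37° − 1250 = 0 → A_y = 1250 − 859.469 × 0.601815 = 732.8 N.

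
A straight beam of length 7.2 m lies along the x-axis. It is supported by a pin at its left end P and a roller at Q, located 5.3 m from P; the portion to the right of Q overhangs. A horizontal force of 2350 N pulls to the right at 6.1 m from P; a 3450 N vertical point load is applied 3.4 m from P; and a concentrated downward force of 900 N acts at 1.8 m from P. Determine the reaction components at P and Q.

P_x = -2350 N, P_y = 1831 N, Q_y = 2519 N

ΣM about P: Q_y·5.3 − 3450·3.4 − 900·1.8 = 0 → Q_y = 13350/5.3 = 2518.87 ≈ 2519 N.
ΣF_y = 0: P_y + 2518.87 − 3450 − 900 = 0 → P_y = 1831 N.
ΣF_x = 0: P_x + 2350 = 0 → P_x = -2350 N.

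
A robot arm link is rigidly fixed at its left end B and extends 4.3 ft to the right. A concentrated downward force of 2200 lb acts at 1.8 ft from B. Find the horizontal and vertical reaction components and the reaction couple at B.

B_x = 0, B_y = 2200 lb, M_B = 3960 lb·ft

ΣF_x = 0: B_x = 0.
ΣF_y = 0: B_y − 2200 = 0 → B_y = 2200 lb.
ΣM about B: M_B − 2200·1.8 = 0 → M_B = 3960 lb·ft.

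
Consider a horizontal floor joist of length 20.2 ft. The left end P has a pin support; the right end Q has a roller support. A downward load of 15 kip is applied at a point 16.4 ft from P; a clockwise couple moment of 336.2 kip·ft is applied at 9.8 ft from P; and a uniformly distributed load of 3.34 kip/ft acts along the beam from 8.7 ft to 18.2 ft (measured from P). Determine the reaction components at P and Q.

P_x = 0, P_y = -3.219 kip, Q_y = 49.95 kip

Resultant of the distributed load: 3.34 × 9.5 = 31.73 kip at 13.45 ft from P.
Moments about P: Q_y·20.2 − 15·16.4 − 336.2 − (3.34·9.5)·13.45 = 0 → Q_y = 1008.9685/20.2 = 49.9489 ≈ 49.95 kip.
ΣF_y = 0: P_y + 49.9489 − 15 − 3.34·9.5 = 0 → P_y = -3.219 kip.
ΣF_x = 0: no horizontal applied forces, so P_x = 0.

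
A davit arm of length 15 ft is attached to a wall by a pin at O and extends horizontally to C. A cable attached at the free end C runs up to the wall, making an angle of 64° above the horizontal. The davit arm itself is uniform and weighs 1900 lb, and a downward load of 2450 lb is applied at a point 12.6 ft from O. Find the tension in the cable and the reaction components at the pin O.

T = 3347 lb, O_x = 1467 lb, O_y = 1342 lb

ΣM about O: T·sin64°·15 − 1900·7.5 − 2450·12.6 = 0 → T = 45120/(15·0.898794) = 3346.71 ≈ 3347 lb.
ΣF_x = 0: O_x − T·cos64° = 0 → O_x = 3346.71 × 0.438371 = 1467 lb.
ΣF_y = 0: O_y + T·sin64° − 1900 − 2450 = 0 → O_y = 4350 − 3346.71 × 0.898794 = 1342 lb.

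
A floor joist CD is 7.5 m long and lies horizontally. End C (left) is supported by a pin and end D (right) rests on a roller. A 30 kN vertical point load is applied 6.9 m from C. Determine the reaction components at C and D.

C_x = 0, C_y = 2.400 kN, D_y = 27.60 kN

ΣM about C: D_y·7.5 − 30·6.9 = 0 → D_y = 207/7.5 = 27.60 kN.
ΣF_y = 0: C_y + 27.6 − 30 = 0 → C_y = 2.400 kN.
ΣF_x = 0: no horizontal applied forces, so C_x = 0.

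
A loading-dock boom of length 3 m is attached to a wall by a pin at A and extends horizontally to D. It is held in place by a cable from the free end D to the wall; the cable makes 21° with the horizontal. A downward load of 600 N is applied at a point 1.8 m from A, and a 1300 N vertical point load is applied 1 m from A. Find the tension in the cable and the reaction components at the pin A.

T = 2214 N, A_x = 2067 N, A_y = 1107 N

ΣM about A: T·sin21°·3 − 600·1.8 − 1300·1 = 0 → T = 2380/(3·0.358368) = 2213.74 ≈ 2214 N.
ΣF_x = 0: A_x − T·cos21° = 0 → A_x = 2213.74 × 0.93358 = 2067 N.
ΣF_y = 0: A_y + T·sin21° − 600 − 1300 = 0 → A_y = 1900 − 2213.74 × 0.358368 = 1107 N.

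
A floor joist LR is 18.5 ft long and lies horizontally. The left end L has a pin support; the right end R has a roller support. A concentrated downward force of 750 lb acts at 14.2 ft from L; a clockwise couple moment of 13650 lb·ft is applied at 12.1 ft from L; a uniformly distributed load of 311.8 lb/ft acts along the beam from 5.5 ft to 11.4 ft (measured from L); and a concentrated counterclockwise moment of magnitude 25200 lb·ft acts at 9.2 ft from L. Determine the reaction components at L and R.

Resultant of the distributed load: 311.8 × 5.9 = 1839.62 lb at 8.45 ft from L.
Taking moments about L: R_y·18.5 − 750·14.2 − 13650 − (311.8·5.9)·8.45 + 25200 = 0 → R_y = 14644.789/18.5 = 791.61 ≈ 791.6 lb.
ΣF_y = 0: L_y + 791.61 − 750 − 311.8·5.9 = 0 → L_y = 1798 lb.
ΣF_x = 0: no horizontal applied forces, so L_x = 0.

L_x = 0, L_y = 1798 lb, R_y = 791.6 lb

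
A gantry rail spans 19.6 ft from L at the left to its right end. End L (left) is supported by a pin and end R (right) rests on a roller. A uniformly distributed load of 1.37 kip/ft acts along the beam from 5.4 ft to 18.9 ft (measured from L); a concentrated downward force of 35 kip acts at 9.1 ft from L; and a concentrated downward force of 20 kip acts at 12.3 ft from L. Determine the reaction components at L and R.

L_x = 0, L_y = 33.23 kip, R_y = 40.27 kip

Resultant of the distributed load: 1.37 × 13.5 = 18.495 kip at 12.15 ft from L.
Taking moments about L: R_y·19.6 − (1.37·13.5)·12.15 − 35·9.1 − 20·12.3 = 0 → R_y = 789.21425/19.6 = 40.266 ≈ 40.27 kip.
ΣF_y = 0: L_y + 40.266 − 1.37·13.5 − 35 − 20 = 0 → L_y = 33.23 kip.
ΣF_x = 0: no horizontal applied forces, so L_x = 0.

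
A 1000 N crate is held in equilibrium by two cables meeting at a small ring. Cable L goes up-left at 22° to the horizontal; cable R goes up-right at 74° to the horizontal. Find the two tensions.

ΣF_x = 0: −T_L·cos22° + T_R·cos74° = 0 → T_R = 3.36378·T_L.
ΣF_y = 0: T_L·sin22° + T_R·sin74° = 1000.
Substitute: T_L·(0.374607 + 3.36378·0.961262) = 1000 → T_L = 277.156 ≈ 277.2 N.
Then T_R = 3.36378 × 277.156 = 932.3 N.

T_L = 277.2 N, T_R = 932.3 N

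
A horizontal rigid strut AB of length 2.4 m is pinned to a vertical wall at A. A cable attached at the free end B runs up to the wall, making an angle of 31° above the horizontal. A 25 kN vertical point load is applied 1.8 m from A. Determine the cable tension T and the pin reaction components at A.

ΣM about A: T·sin31°·2.4 − 25·1.8 = 0 → T = 45/(2.4·0.515038) = 36.4051 ≈ 36.41 kN.
ΣF_x = 0: A_x − T·cos31° = 0 → A_x = 36.4051 × 0.857167 = 31.21 kN.
ΣF_y = 0: A_y + T·sin31° − 25 = 0 → A_y = 25 − 36.4051 × 0.515038 = 6.250 kN.

T = 36.41 kN, A_x = 31.21 kN, A_y = 6.250 kN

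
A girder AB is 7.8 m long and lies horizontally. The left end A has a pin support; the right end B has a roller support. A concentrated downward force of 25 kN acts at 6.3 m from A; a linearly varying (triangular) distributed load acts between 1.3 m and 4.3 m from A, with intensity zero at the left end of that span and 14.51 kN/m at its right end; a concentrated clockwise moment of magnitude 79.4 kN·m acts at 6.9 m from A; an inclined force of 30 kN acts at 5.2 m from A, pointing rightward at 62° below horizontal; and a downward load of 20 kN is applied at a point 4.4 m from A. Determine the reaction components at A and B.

A_x = -14.08 kN, A_y = 24.73 kN, B_y = 68.52 kN

Resultant of the triangular load: ½ × 14.51 × 3 = 21.765 kN, acting at 3.3 m from A (one-third of the span from the peak).
Moments about A: B_y·7.8 − 25·6.3 − (½·14.51·3)·3.3 − 79.4 − 30·sin62°·5.2 − 20·4.4 = 0 → B_y = 534.464/7.8 = 68.521 ≈ 68.52 kN.
ΣF_y = 0: A_y + 68.521 − 25 − ½·14.51·3 − 30·sin62° − 20 = 0 → A_y = 24.73 kN.
ΣF_x = 0: A_x + 30·cos62° = 0 → A_x = -14.08 kN.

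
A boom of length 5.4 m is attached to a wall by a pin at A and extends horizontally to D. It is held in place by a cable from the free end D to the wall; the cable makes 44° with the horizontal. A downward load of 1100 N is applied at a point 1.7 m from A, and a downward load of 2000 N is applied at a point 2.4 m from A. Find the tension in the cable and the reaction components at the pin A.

ΣM about A: T·sin44°·5.4 − 1100·1.7 − 2000·2.4 = 0 → T = 6670/(5.4·0.694658) = 1778.12 ≈ 1778 N.
ΣF_x = 0: A_x − T·cos44° = 0 → A_x = 1778.12 × 0.71934 = 1279 N.
ΣF_y = 0: A_y + T·sin44° − 1100 − 2000 = 0 → A_y = 3100 − 1778.12 × 0.694658 = 1865 N.

T = 1778 N, A_x = 1279 N, A_y = 1865 N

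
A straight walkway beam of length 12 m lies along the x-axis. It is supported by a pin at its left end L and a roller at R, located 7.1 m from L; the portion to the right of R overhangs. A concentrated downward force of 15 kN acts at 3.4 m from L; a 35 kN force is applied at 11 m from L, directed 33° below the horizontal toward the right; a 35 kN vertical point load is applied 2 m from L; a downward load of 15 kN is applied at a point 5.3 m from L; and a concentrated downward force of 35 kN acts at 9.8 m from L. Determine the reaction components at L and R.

Moments about L: R_y·7.1 − 15·3.4 − 35·sin33°·11 − 35·2 − 15·5.3 − 35·9.8 = 0 → R_y = 753.186/7.1 = 106.083 ≈ 106.1 kN.
ΣF_y = 0: L_y + 106.083 − 15 − 35·sin33° − 35 − 15 − 35 = 0 → L_y = 12.98 kN.
ΣF_x = 0: L_x + 35·cos33° = 0 → L_x = -29.35 kN.

L_x = -29.35 kN, L_y = 12.98 kN, R_y = 106.1 kN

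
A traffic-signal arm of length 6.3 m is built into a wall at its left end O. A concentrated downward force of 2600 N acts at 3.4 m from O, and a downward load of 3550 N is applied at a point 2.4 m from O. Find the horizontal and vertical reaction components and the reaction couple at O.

O_x = 0, O_y = 6150 N, M_O = 17360 N·m

ΣF_x = 0: O_x = 0.
ΣF_y = 0: O_y − 2600 − 3550 = 0 → O_y = 6150 N.
ΣM about O: M_O − 2600·3.4 − 3550·2.4 = 0 → M_O = 17360 N·m.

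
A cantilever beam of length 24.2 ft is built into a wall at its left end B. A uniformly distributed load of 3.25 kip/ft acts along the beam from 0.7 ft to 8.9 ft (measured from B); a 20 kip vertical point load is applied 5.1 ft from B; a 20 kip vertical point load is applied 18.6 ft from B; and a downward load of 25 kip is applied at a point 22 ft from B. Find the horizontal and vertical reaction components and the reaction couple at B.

Resultant of the distributed load: 3.25 × 8.2 = 26.65 kip at 4.8 ft from B.
ΣF_x = 0: B_x = 0.
ΣF_y = 0: B_y − 3.25·8.2 − 20 − 20 − 25 = 0 → B_y = 91.65 kip.
ΣM about B: M_B − (3.25·8.2)·4.8 − 20·5.1 − 20·18.6 − 25·22 = 0 → M_B = 1152 kip·ft.

B_x = 0, B_y = 91.65 kip, M_B = 1152 kip·ft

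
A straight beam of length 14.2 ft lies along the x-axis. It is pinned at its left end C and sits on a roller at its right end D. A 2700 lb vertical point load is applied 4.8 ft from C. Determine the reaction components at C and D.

C_x = 0, C_y = 1787 lb, D_y = 912.7 lb

Taking moments about C: D_y·14.2 − 2700·4.8 = 0 → D_y = 12960/14.2 = 912.676 ≈ 912.7 lb.
ΣF_y = 0: C_y + 912.676 − 2700 = 0 → C_y = 1787 lb.
ΣF_x = 0: no horizontal applied forces, so C_x = 0.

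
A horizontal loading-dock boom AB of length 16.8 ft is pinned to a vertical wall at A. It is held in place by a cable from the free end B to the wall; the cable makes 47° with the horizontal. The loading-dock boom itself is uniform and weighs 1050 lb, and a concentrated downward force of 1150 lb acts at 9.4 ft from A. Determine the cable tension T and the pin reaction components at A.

ΣM about A: T·sin47°·16.8 − 1050·8.4 − 1150·9.4 = 0 → T = 19630/(16.8·0.731354) = 1597.66 ≈ 1598 lb.
ΣF_x = 0: A_x − T·cos47° = 0 → A_x = 1597.66 × 0.681998 = 1090 lb.
ΣF_y = 0: A_y + T·sin47° − 1050 − 1150 = 0 → A_y = 2200 − 1597.66 × 0.731354 = 1032 lb.

T = 1598 lb, A_x = 1090 lb, A_y = 1032 lb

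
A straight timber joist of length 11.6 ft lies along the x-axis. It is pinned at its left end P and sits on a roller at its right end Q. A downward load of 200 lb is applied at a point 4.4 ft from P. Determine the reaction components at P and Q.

P_x = 0, P_y = 124.1 lb, Q_y = 75.86 lb

Moments about P: Q_y·11.6 − 200·4.4 = 0 → Q_y = 880/11.6 = 75.8621 ≈ 75.86 lb.
ΣF_y = 0: P_y + 75.8621 − 200 = 0 → P_y = 124.1 lb.
ΣF_x = 0: no horizontal applied forces, so P_x = 0.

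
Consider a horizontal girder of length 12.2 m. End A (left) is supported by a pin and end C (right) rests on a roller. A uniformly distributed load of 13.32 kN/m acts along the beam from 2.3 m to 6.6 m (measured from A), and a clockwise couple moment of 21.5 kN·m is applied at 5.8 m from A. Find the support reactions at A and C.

Resultant of the distributed load: 13.32 × 4.3 = 57.276 kN at 4.45 m from A.
Taking moments about A: C_y·12.2 − (13.32·4.3)·4.45 − 21.5 = 0 → C_y = 276.3782/12.2 = 22.654 ≈ 22.65 kN.
ΣF_y = 0: A_y + 22.654 − 13.32·4.3 = 0 → A_y = 34.62 kN.
ΣF_x = 0: no horizontal applied forces, so A_x = 0.

A_x = 0, A_y = 34.62 kN, C_y = 22.65 kN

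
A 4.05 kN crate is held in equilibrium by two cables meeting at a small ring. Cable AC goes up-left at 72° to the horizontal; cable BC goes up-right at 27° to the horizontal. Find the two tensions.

T_AC = 3.654 kN, T_BC = 1.267 kN

ΣF_x = 0: −T_AC·cos72° + T_BC·cos27° = 0 → T_BC = 0.346818·T_AC.
ΣF_y = 0: T_AC·sin72° + T_BC·sin27° = 4.05.
Substitute: T_AC·(0.951057 + 0.346818·0.45399) = 4.05 → T_AC = 3.65356 ≈ 3.654 kN.
Then T_BC = 0.346818 × 3.65356 = 1.267 kN.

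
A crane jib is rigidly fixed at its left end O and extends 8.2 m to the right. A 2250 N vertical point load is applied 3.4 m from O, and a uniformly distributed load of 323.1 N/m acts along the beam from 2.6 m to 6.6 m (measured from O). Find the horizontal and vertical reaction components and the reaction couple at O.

O_x = 0, O_y = 3542 N, M_O = 13600 N·m

Resultant of the distributed load: 323.1 × 4 = 1292.4 N at 4.6 m from O.
ΣF_x = 0: O_x = 0.
ΣF_y = 0: O_y − 2250 − 323.1·4 = 0 → O_y = 3542 N.
ΣM about O: M_O − 2250·3.4 − (323.1·4)·4.6 = 0 → M_O = 13600 N·m.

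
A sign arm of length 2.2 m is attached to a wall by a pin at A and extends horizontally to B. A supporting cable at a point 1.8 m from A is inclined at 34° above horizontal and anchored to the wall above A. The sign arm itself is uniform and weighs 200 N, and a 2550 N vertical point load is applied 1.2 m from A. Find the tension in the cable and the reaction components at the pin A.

ΣM about A: T·sin34°·1.8 − 200·1.1 − 2550·1.2 = 0 → T = 3280/(1.8·0.559193) = 3258.66 ≈ 3259 N.
ΣF_x = 0: A_x − T·cos34° = 0 → A_x = 3258.66 × 0.829038 = 2702 N.
ΣF_y = 0: A_y + T·sin34° − 200 − 2550 = 0 → A_y = 2750 − 3258.66 × 0.559193 = 927.8 N.

T = 3259 N, A_x = 2702 N, A_y = 927.8 N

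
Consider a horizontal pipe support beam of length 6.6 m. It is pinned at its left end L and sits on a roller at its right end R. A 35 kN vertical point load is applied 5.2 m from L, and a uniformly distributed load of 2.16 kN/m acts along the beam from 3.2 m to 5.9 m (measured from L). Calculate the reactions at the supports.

L_x = 0, L_y = 9.236 kN, R_y = 31.60 kN

Resultant of the distributed load: 2.16 × 2.7 = 5.832 kN at 4.55 m from L.
ΣM about L: R_y·6.6 − 35·5.2 − (2.16·2.7)·4.55 = 0 → R_y = 208.5356/6.6 = 31.5963 ≈ 31.60 kN.
ΣF_y = 0: L_y + 31.5963 − 35 − 2.16·2.7 = 0 → L_y = 9.236 kN.
ΣF_x = 0: no horizontal applied forces, so L_x = 0.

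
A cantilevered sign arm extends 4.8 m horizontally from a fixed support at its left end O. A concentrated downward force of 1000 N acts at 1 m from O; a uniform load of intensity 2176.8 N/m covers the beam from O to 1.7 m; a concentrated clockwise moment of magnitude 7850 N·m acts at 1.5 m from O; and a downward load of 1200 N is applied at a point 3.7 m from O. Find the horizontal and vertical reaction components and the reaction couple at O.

Resultant of the distributed load: 2176.8 × 1.7 = 3700.56 N at 0.85 m from O.
ΣF_x = 0: O_x = 0.
ΣF_y = 0: O_y − 1000 − 2176.8·1.7 − 1200 = 0 → O_y = 5901 N.
ΣM about O: M_O − 1000·1 − (2176.8·1.7)·0.85 − 7850 − 1200·3.7 = 0 → M_O = 16440 N·m.

O_x = 0, O_y = 5901 N, M_O = 16440 N·m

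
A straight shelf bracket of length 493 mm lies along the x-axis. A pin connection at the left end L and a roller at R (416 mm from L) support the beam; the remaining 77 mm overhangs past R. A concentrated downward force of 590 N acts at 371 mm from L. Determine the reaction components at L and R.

Moments about L: R_y·416 − 590·371 = 0 → R_y = 218890/416 = 526.178 ≈ 526.2 N.
ΣF_y = 0: L_y + 526.178 − 590 = 0 → L_y = 63.82 N.
ΣF_x = 0: no horizontal applied forces, so L_x = 0.

L_x = 0, L_y = 63.82 N, R_y = 526.2 N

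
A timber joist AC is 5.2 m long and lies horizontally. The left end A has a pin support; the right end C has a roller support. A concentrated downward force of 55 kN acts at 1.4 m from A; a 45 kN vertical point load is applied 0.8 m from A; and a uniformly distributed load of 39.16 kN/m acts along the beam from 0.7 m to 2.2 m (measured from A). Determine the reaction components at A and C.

Resultant of the distributed load: 39.16 × 1.5 = 58.74 kN at 1.45 m from A.
Moments about A: C_y·5.2 − 55·1.4 − 45·0.8 − (39.16·1.5)·1.45 = 0 → C_y = 198.173/5.2 = 38.1102 ≈ 38.11 kN.
ΣF_y = 0: A_y + 38.1102 − 55 − 45 − 39.16·1.5 = 0 → A_y = 120.6 kN.
ΣF_x = 0: no horizontal applied forces, so A_x = 0.

A_x = 0, A_y = 120.6 kN, C_y = 38.11 kN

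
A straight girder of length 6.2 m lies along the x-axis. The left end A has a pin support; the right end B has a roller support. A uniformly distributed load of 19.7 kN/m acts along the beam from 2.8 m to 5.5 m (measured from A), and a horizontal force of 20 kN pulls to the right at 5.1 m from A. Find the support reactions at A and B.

A_x = -20.00 kN, A_y = 17.59 kN, B_y = 35.60 kN

Resultant of the distributed load: 19.7 × 2.7 = 53.19 kN at 4.15 m from A.
ΣM about A: B_y·6.2 − (19.7·2.7)·4.15 = 0 → B_y = 220.7385/6.2 = 35.603 ≈ 35.60 kN.
ΣF_y = 0: A_y + 35.603 − 19.7·2.7 = 0 → A_y = 17.59 kN.
ΣF_x = 0: A_x + 20 = 0 → A_x = -20.00 kN.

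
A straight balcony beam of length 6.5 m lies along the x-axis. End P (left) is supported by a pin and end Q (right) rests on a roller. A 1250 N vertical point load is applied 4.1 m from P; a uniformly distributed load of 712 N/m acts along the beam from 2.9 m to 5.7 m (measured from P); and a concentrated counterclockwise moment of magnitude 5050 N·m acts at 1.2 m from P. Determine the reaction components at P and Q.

Resultant of the distributed load: 712 × 2.8 = 1993.6 N at 4.3 m from P.
Moments about P: Q_y·6.5 − 1250·4.1 − (712·2.8)·4.3 + 5050 = 0 → Q_y = 8647.48/6.5 = 1330.38 ≈ 1330 N.
ΣF_y = 0: P_y + 1330.38 − 1250 − 712·2.8 = 0 → P_y = 1913 N.
ΣF_x = 0: no horizontal applied forces, so P_x = 0.

P_x = 0, P_y = 1913 N, Q_y = 1330 N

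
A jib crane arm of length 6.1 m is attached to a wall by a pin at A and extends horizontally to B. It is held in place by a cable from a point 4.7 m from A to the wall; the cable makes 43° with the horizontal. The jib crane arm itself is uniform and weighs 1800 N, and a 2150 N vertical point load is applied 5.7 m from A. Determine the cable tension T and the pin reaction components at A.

T = 5536 N, A_x = 4049 N, A_y = 174.5 N

ΣM about A: T·sin43°·4.7 − 1800·3.05 − 2150·5.7 = 0 → T = 17745/(4.7·0.681998) = 5535.99 ≈ 5536 N.
ΣF_x = 0: A_x − T·cos43° = 0 → A_x = 5535.99 × 0.731354 = 4049 N.
ΣF_y = 0: A_y + T·sin43° − 1800 − 2150 = 0 → A_y = 3950 − 5535.99 × 0.681998 = 174.5 N.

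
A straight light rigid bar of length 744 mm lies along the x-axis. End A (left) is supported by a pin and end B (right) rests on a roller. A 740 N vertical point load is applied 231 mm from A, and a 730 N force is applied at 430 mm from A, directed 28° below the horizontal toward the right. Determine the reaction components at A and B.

A_x = -644.6 N, A_y = 654.9 N, B_y = 427.8 N

Moments about A: B_y·744 − 740·231 − 730·sin28°·430 = 0 → B_y = 318307/744 = 427.832 ≈ 427.8 N.
ΣF_y = 0: A_y + 427.832 − 740 − 730·sin28° = 0 → A_y = 654.9 N.
ΣF_x = 0: A_x + 730·cos28° = 0 → A_x = -644.6 N.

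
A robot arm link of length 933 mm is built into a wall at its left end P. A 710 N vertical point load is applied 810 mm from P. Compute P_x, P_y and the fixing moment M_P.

ΣF_x = 0: P_x = 0.
ΣF_y = 0: P_y − 710 = 0 → P_y = 710.0 N.
ΣM about P: M_P − 710·810 = 0 → M_P = 575100 N·mm.

P_x = 0, P_y = 710.0 N, M_P = 575100 N·mm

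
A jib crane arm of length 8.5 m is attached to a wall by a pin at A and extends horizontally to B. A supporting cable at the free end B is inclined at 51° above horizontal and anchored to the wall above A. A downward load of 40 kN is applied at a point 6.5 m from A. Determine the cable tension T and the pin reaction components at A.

T = 39.36 kN, A_x = 24.77 kN, A_y = 9.412 kN

ΣM about A: T·sin51°·8.5 − 40·6.5 = 0 → T = 260/(8.5·0.777146) = 39.3597 ≈ 39.36 kN.
ΣF_x = 0: A_x − T·cos51° = 0 → A_x = 39.3597 × 0.62932 = 24.77 kN.
ΣF_y = 0: A_y + T·sin51° − 40 = 0 → A_y = 40 − 39.3597 × 0.777146 = 9.412 kN.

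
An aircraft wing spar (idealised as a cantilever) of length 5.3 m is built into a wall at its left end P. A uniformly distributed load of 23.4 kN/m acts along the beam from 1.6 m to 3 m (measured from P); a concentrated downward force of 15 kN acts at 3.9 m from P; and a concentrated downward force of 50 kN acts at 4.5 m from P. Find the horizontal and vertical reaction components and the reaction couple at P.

P_x = 0, P_y = 97.76 kN, M_P = 358.8 kN·m

Resultant of the distributed load: 23.4 × 1.4 = 32.76 kN at 2.3 m from P.
ΣF_x = 0: P_x = 0.
ΣF_y = 0: P_y − 23.4·1.4 − 15 − 50 = 0 → P_y = 97.76 kN.
ΣM about P: M_P − (23.4·1.4)·2.3 − 15·3.9 − 50·4.5 = 0 → M_P = 358.8 kN·m.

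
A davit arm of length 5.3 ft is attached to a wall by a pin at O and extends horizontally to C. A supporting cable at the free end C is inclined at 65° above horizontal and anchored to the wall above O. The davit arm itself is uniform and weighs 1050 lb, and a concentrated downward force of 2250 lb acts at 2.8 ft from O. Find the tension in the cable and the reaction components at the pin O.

T = 1891 lb, O_x = 799.1 lb, O_y = 1586 lb

ΣM about O: T·sin65°·5.3 − 1050·2.65 − 2250·2.8 = 0 → T = 9082.5/(5.3·0.906308) = 1890.84 ≈ 1891 lb.
ΣF_x = 0: O_x − T·cos65° = 0 → O_x = 1890.84 × 0.422618 = 799.1 lb.
ΣF_y = 0: O_y + T·sin65° − 1050 − 2250 = 0 → O_y = 3300 − 1890.84 × 0.906308 = 1586 lb.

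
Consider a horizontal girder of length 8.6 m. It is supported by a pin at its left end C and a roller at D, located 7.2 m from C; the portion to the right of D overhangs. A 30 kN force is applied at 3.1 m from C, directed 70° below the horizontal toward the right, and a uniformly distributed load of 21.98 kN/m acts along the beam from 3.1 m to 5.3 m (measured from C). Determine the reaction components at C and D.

Resultant of the distributed load: 21.98 × 2.2 = 48.356 kN at 4.2 m from C.
ΣM about C: D_y·7.2 − 30·sin70°·3.1 − (21.98·2.2)·4.2 = 0 → D_y = 290.487/7.2 = 40.3454 ≈ 40.35 kN.
ΣF_y = 0: C_y + 40.3454 − 30·sin70° − 21.98·2.2 = 0 → C_y = 36.20 kN.
ΣF_x = 0: C_x + 30·cos70° = 0 → C_x = -10.26 kN.

C_x = -10.26 kN, C_y = 36.20 kN, D_y = 40.35 kN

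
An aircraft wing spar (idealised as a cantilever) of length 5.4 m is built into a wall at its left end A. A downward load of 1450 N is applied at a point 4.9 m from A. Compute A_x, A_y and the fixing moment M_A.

A_x = 0, A_y = 1450 N, M_A = 7105 N·m

ΣF_x = 0: A_x = 0.
ΣF_y = 0: A_y − 1450 = 0 → A_y = 1450 N.
ΣM about A: M_A − 1450·4.9 = 0 → M_A = 7105 N·m.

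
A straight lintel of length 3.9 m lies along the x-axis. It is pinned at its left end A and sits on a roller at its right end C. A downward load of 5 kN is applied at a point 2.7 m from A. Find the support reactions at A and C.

A_x = 0, A_y = 1.538 kN, C_y = 3.462 kN

Taking moments about A: C_y·3.9 − 5·2.7 = 0 → C_y = 13.5/3.9 = 3.46154 ≈ 3.462 kN.
ΣF_y = 0: A_y + 3.46154 − 5 = 0 → A_y = 1.538 kN.
ΣF_x = 0: no horizontal applied forces, so A_x = 0.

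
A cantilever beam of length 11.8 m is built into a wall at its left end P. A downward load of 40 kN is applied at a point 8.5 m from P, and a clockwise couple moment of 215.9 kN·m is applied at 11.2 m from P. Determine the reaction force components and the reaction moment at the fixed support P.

P_x = 0, P_y = 40.00 kN, M_P = 555.9 kN·m

ΣF_x = 0: P_x = 0.
ΣF_y = 0: P_y − 40 = 0 → P_y = 40.00 kN.
ΣM about P: M_P − 40·8.5 − 215.9 = 0 → M_P = 555.9 kN·m.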